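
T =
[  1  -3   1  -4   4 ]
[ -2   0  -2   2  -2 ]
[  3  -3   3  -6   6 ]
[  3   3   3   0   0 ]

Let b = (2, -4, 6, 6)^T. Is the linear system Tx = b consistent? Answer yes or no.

Row reduce the augmented matrix [T | b].
R2 ← R2 + (2)·R1: [0, -6, 0, -6, 6, 0]
R3 ← R3 − (3)·R1: [0, 6, 0, 6, -6, 0]
R4 ← R4 − (3)·R1: [0, 12, 0, 12, -12, 0]
R3 ← R3 + R2: [0, 0, 0, 0, 0, 0]
R4 ← R4 + (2)·R2: [0, 0, 0, 0, 0, 0]
The echelon form has 2 nonzero rows, and every pivot lies in the first 5 columns, so rank(T) = rank([T|b]) = 2.
The system is consistent.

yes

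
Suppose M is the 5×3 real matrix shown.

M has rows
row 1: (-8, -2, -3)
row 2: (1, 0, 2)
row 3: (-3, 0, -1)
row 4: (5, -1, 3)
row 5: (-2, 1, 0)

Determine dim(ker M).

0

Row reduce to echelon form.
R2 ← R2 + (1/8)·R1: [0, -1/4, 13/8]
R3 ← R3 − (3/8)·R1: [0, 3/4, 1/8]
R4 ← R4 + (5/8)·R1: [0, -9/4, 9/8]
R5 ← R5 − (1/4)·R1: [0, 3/2, 3/4]
R3 ← R3 + (3)·R2: [0, 0, 5]
R4 ← R4 − (9)·R2: [0, 0, -27/2]
R5 ← R5 + (6)·R2: [0, 0, 21/2]
R4 ← R4 + (27/10)·R3: [0, 0, 0]
R5 ← R5 − (21/10)·R3: [0, 0, 0]
3 nonzero rows, so rank(M) = 3.
M has 3 columns; by rank–nullity, nullity = 3 − 3 = 0.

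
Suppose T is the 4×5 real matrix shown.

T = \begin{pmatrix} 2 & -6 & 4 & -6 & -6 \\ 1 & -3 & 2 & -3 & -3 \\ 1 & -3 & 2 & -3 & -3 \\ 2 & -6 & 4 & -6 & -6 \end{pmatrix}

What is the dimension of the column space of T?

1

Row reduce to echelon form.
R2 ← R2 − (1/2)·R1: [0, 0, 0, 0, 0]
R3 ← R3 − (1/2)·R1: [0, 0, 0, 0, 0]
R4 ← R4 − R1: [0, 0, 0, 0, 0]
Echelon form has 1 nonzero row, so rank(T) = 1.
The column space has dimension equal to the rank: 1.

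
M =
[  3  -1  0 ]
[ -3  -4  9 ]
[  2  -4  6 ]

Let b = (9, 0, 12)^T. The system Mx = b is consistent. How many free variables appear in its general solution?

Row reduce the augmented matrix [M | b].
R2 ← R2 + R1: [0, -5, 9, 9]
R3 ← R3 − (2/3)·R1: [0, -10/3, 6, 6]
R3 ← R3 − (2/3)·R2: [0, 0, 0, 0]
The echelon form has 2 nonzero rows, and every pivot lies in the first 3 columns, so rank(M) = rank([M|b]) = 2.
The system is consistent.
Free variables = (unknowns) − (rank) = 3 − 2 = 1.

1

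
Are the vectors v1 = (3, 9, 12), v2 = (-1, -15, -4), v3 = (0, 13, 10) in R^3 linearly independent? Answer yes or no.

Form the matrix with these vectors as rows and row reduce.
R2 ← R2 + (1/3)·R1: [0, -12, 0]
R3 ← R3 + (13/12)·R2: [0, 0, 10]
3 nonzero rows, so the 3 vectors span a space of dimension 3.
Since 3 = 3, the vectors are linearly independent.

yes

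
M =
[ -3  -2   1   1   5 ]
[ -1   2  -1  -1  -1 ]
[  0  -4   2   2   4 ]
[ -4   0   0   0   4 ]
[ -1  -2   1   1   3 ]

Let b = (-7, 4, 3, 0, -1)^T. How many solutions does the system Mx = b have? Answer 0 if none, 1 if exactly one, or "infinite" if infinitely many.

0

Row reduce the augmented matrix [M | b].
R2 ← R2 − (1/3)·R1: [0, 8/3, -4/3, -4/3, -8/3, 19/3]
R4 ← R4 − (4/3)·R1: [0, 8/3, -4/3, -4/3, -8/3, 28/3]
R5 ← R5 − (1/3)·R1: [0, -4/3, 2/3, 2/3, 4/3, 4/3]
R3 ← R3 + (3/2)·R2: [0, 0, 0, 0, 0, 25/2]
R4 ← R4 − R2: [0, 0, 0, 0, 0, 3]
R5 ← R5 + (1/2)·R2: [0, 0, 0, 0, 0, 9/2]
R4 ← R4 − (6/25)·R3: [0, 0, 0, 0, 0, 0]
R5 ← R5 − (9/25)·R3: [0, 0, 0, 0, 0, 0]
The echelon form has 3 nonzero rows; the last pivot sits in the augmented column, so rank(M) = 2 but rank([M|b]) = 3.
Since the ranks differ, the system is inconsistent.
It has no solutions.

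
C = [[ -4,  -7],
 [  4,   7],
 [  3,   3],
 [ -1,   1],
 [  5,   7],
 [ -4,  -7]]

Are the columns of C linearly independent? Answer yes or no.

Row reduce C to echelon form.
R2 ← R2 + R1: [0, 0]
R3 ← R3 + (3/4)·R1: [0, -9/4]
R4 ← R4 − (1/4)·R1: [0, 11/4]
R5 ← R5 + (5/4)·R1: [0, -7/4]
R6 ← R6 − R1: [0, 0]
Swap R2 ↔ R3
R4 ← R4 + (11/9)·R2: [0, 0]
R5 ← R5 − (7/9)·R2: [0, 0]
2 pivots among 2 columns.
Every column is a pivot column, so the columns are linearly independent.

yes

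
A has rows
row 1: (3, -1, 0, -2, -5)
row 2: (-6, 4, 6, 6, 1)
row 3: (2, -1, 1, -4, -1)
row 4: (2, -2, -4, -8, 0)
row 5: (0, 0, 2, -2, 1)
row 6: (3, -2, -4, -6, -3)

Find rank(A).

4

Row reduce to echelon form.
R2 ← R2 + (2)·R1: [0, 2, 6, 2, -9]
R3 ← R3 − (2/3)·R1: [0, -1/3, 1, -8/3, 7/3]
R4 ← R4 − (2/3)·R1: [0, -4/3, -4, -20/3, 10/3]
R6 ← R6 − R1: [0, -1, -4, -4, 2]
R3 ← R3 + (1/6)·R2: [0, 0, 2, -7/3, 5/6]
R4 ← R4 + (2/3)·R2: [0, 0, 0, -16/3, -8/3]
R6 ← R6 + (1/2)·R2: [0, 0, -1, -3, -5/2]
R5 ← R5 − R3: [0, 0, 0, 1/3, 1/6]
R6 ← R6 + (1/2)·R3: [0, 0, 0, -25/6, -25/12]
R5 ← R5 + (1/16)·R4: [0, 0, 0, 0, 0]
R6 ← R6 − (25/32)·R4: [0, 0, 0, 0, 0]
Echelon form has 4 nonzero rows, so rank(A) = 4.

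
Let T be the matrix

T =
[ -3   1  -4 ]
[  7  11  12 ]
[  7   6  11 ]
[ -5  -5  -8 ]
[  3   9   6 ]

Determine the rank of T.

Row reduce to echelon form.
R2 ← R2 + (7/3)·R1: [0, 40/3, 8/3]
R3 ← R3 + (7/3)·R1: [0, 25/3, 5/3]
R4 ← R4 − (5/3)·R1: [0, -20/3, -4/3]
R5 ← R5 + R1: [0, 10, 2]
R3 ← R3 − (5/8)·R2: [0, 0, 0]
R4 ← R4 + (1/2)·R2: [0, 0, 0]
R5 ← R5 − (3/4)·R2: [0, 0, 0]
Echelon form has 2 nonzero rows, so rank(T) = 2.

2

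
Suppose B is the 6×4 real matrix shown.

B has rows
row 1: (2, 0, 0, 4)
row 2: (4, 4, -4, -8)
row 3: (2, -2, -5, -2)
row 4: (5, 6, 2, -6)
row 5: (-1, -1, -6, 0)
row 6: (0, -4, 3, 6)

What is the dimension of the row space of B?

4

Row reduce to echelon form.
R2 ← R2 − (2)·R1: [0, 4, -4, -16]
R3 ← R3 − R1: [0, -2, -5, -6]
R4 ← R4 − (5/2)·R1: [0, 6, 2, -16]
R5 ← R5 + (1/2)·R1: [0, -1, -6, 2]
R3 ← R3 + (1/2)·R2: [0, 0, -7, -14]
R4 ← R4 − (3/2)·R2: [0, 0, 8, 8]
R5 ← R5 + (1/4)·R2: [0, 0, -7, -2]
R6 ← R6 + R2: [0, 0, -1, -10]
R4 ← R4 + (8/7)·R3: [0, 0, 0, -8]
R5 ← R5 − R3: [0, 0, 0, 12]
R6 ← R6 − (1/7)·R3: [0, 0, 0, -8]
R5 ← R5 + (3/2)·R4: [0, 0, 0, 0]
R6 ← R6 − R4: [0, 0, 0, 0]
Echelon form has 4 nonzero rows, so rank(B) = 4.
The row space has dimension equal to the rank: 4.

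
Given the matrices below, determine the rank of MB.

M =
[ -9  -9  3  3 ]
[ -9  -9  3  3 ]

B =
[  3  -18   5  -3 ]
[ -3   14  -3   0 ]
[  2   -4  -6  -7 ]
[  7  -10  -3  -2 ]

First compute MB:
[[ 27,  -6, -45,   0],
 [ 27,  -6, -45,   0]]
Now row reduce the product.
R2 ← R2 − R1: [0, 0, 0, 0]
1 nonzero row, so rank(MB) = 1.

1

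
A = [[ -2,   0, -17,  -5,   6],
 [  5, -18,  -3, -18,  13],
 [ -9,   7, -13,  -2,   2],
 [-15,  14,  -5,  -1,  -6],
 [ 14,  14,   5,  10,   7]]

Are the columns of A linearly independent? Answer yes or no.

Row reduce A to echelon form.
R2 ← R2 + (5/2)·R1: [0, -18, -91/2, -61/2, 28]
R3 ← R3 − (9/2)·R1: [0, 7, 127/2, 41/2, -25]
R4 ← R4 − (15/2)·R1: [0, 14, 245/2, 73/2, -51]
R5 ← R5 + (7)·R1: [0, 14, -114, -25, 49]
R3 ← R3 + (7/18)·R2: [0, 0, 1649/36, 311/36, -127/9]
R4 ← R4 + (7/9)·R2: [0, 0, 784/9, 115/9, -263/9]
R5 ← R5 + (7/9)·R2: [0, 0, -2689/18, -877/18, 637/9]
R4 ← R4 − (3136/1649)·R3: [0, 0, 0, -6021/1649, -3935/1649]
R5 ← R5 + (5378/1649)·R3: [0, 0, 0, -33883/1649, 40823/1649]
R5 ← R5 − (33883/6021)·R4: [0, 0, 0, 0, 229912/6021]
5 pivots among 5 columns.
Every column is a pivot column, so the columns are linearly independent.

yes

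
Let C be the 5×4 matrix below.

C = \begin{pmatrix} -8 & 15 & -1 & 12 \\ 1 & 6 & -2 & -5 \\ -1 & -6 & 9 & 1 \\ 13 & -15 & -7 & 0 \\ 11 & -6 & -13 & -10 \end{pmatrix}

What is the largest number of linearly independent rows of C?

Row reduce to echelon form.
R2 ← R2 + (1/8)·R1: [0, 63/8, -17/8, -7/2]
R3 ← R3 − (1/8)·R1: [0, -63/8, 73/8, -1/2]
R4 ← R4 + (13/8)·R1: [0, 75/8, -69/8, 39/2]
R5 ← R5 + (11/8)·R1: [0, 117/8, -115/8, 13/2]
R3 ← R3 + R2: [0, 0, 7, -4]
R4 ← R4 − (25/21)·R2: [0, 0, -128/21, 71/3]
R5 ← R5 − (13/7)·R2: [0, 0, -73/7, 13]
R4 ← R4 + (128/147)·R3: [0, 0, 0, 989/49]
R5 ← R5 + (73/49)·R3: [0, 0, 0, 345/49]
R5 ← R5 − (15/43)·R4: [0, 0, 0, 0]
Echelon form has 4 nonzero rows, so rank(C) = 4.
The rank gives the maximum number of linearly independent rows: 4.

4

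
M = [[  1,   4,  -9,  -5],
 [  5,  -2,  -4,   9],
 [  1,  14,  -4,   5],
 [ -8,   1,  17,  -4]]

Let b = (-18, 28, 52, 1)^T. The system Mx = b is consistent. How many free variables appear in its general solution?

1

Row reduce the augmented matrix [M | b].
R2 ← R2 − (5)·R1: [0, -22, 41, 34, 118]
R3 ← R3 − R1: [0, 10, 5, 10, 70]
R4 ← R4 + (8)·R1: [0, 33, -55, -44, -143]
R3 ← R3 + (5/11)·R2: [0, 0, 260/11, 280/11, 1360/11]
R4 ← R4 + (3/2)·R2: [0, 0, 13/2, 7, 34]
R4 ← R4 − (11/40)·R3: [0, 0, 0, 0, 0]
The echelon form has 3 nonzero rows, and every pivot lies in the first 4 columns, so rank(M) = rank([M|b]) = 3.
The system is consistent.
Free variables = (unknowns) − (rank) = 4 − 3 = 1.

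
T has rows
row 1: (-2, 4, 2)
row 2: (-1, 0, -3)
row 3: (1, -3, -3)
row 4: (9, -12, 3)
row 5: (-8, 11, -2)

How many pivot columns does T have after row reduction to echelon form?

Row reduce to echelon form.
R2 ← R2 − (1/2)·R1: [0, -2, -4]
R3 ← R3 + (1/2)·R1: [0, -1, -2]
R4 ← R4 + (9/2)·R1: [0, 6, 12]
R5 ← R5 − (4)·R1: [0, -5, -10]
R3 ← R3 − (1/2)·R2: [0, 0, 0]
R4 ← R4 + (3)·R2: [0, 0, 0]
R5 ← R5 − (5/2)·R2: [0, 0, 0]
Echelon form has 2 nonzero rows, so rank(T) = 2.
Each nonzero row contributes one pivot column: 2 pivot columns.

2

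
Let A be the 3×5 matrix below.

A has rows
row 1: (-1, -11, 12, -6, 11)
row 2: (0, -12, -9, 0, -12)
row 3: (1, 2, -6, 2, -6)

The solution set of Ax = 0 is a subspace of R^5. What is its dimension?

2

Row reduce to echelon form.
R3 ← R3 + R1: [0, -9, 6, -4, 5]
R3 ← R3 − (3/4)·R2: [0, 0, 51/4, -4, 14]
3 nonzero rows, so rank(A) = 3.
A has 5 columns; by rank–nullity, nullity = 5 − 3 = 2.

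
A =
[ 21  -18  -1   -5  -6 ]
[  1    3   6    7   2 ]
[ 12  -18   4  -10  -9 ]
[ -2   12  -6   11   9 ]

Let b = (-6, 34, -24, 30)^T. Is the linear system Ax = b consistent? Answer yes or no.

yes

Row reduce the augmented matrix [A | b].
R2 ← R2 − (1/21)·R1: [0, 27/7, 127/21, 152/21, 16/7, 240/7]
R3 ← R3 − (4/7)·R1: [0, -54/7, 32/7, -50/7, -39/7, -144/7]
R4 ← R4 + (2/21)·R1: [0, 72/7, -128/21, 221/21, 59/7, 206/7]
R3 ← R3 + (2)·R2: [0, 0, 50/3, 22/3, -1, 48]
R4 ← R4 − (8/3)·R2: [0, 0, -200/9, -79/9, 7/3, -62]
R4 ← R4 + (4/3)·R3: [0, 0, 0, 1, 1, 2]
The echelon form has 4 nonzero rows, and every pivot lies in the first 5 columns, so rank(A) = rank([A|b]) = 4.
The system is consistent.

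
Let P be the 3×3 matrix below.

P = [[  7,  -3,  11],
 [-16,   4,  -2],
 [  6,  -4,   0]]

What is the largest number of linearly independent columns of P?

3

Row reduce to echelon form.
R2 ← R2 + (16/7)·R1: [0, -20/7, 162/7]
R3 ← R3 − (6/7)·R1: [0, -10/7, -66/7]
R3 ← R3 − (1/2)·R2: [0, 0, -21]
Echelon form has 3 nonzero rows, so rank(P) = 3.
The rank gives the maximum number of linearly independent columns: 3.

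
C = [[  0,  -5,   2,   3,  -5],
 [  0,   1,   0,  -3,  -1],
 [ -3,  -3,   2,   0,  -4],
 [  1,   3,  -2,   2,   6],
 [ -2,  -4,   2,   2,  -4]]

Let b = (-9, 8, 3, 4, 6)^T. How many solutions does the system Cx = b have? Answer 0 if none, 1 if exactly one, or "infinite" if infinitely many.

Row reduce the augmented matrix [C | b].
Swap R1 ↔ R3
R4 ← R4 + (1/3)·R1: [0, 2, -4/3, 2, 14/3, 5]
R5 ← R5 − (2/3)·R1: [0, -2, 2/3, 2, -4/3, 4]
R3 ← R3 + (5)·R2: [0, 0, 2, -12, -10, 31]
R4 ← R4 − (2)·R2: [0, 0, -4/3, 8, 20/3, -11]
R5 ← R5 + (2)·R2: [0, 0, 2/3, -4, -10/3, 20]
R4 ← R4 + (2/3)·R3: [0, 0, 0, 0, 0, 29/3]
R5 ← R5 − (1/3)·R3: [0, 0, 0, 0, 0, 29/3]
R5 ← R5 − R4: [0, 0, 0, 0, 0, 0]
The echelon form has 4 nonzero rows; the last pivot sits in the augmented column, so rank(C) = 3 but rank([C|b]) = 4.
Since the ranks differ, the system is inconsistent.
It has no solutions.

0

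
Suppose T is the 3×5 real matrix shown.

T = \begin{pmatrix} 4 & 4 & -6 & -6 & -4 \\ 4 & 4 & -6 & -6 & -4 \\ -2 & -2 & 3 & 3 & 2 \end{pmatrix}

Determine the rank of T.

1

Row reduce to echelon form.
R2 ← R2 − R1: [0, 0, 0, 0, 0]
R3 ← R3 + (1/2)·R1: [0, 0, 0, 0, 0]
Echelon form has 1 nonzero row, so rank(T) = 1.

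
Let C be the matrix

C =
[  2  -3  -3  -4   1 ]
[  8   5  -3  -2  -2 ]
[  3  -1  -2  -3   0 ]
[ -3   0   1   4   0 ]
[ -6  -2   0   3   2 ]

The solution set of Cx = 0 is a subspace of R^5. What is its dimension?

1

Row reduce to echelon form.
R2 ← R2 − (4)·R1: [0, 17, 9, 14, -6]
R3 ← R3 − (3/2)·R1: [0, 7/2, 5/2, 3, -3/2]
R4 ← R4 + (3/2)·R1: [0, -9/2, -7/2, -2, 3/2]
R5 ← R5 + (3)·R1: [0, -11, -9, -9, 5]
R3 ← R3 − (7/34)·R2: [0, 0, 11/17, 2/17, -9/34]
R4 ← R4 + (9/34)·R2: [0, 0, -19/17, 29/17, -3/34]
R5 ← R5 + (11/17)·R2: [0, 0, -54/17, 1/17, 19/17]
R4 ← R4 + (19/11)·R3: [0, 0, 0, 21/11, -6/11]
R5 ← R5 + (54/11)·R3: [0, 0, 0, 7/11, -2/11]
R5 ← R5 − (1/3)·R4: [0, 0, 0, 0, 0]
4 nonzero rows, so rank(C) = 4.
C has 5 columns; by rank–nullity, nullity = 5 − 4 = 1.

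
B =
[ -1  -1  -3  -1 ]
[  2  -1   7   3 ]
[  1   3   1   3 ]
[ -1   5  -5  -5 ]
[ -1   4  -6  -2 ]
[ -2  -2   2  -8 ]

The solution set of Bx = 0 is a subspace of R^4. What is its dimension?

Row reduce to echelon form.
R2 ← R2 + (2)·R1: [0, -3, 1, 1]
R3 ← R3 + R1: [0, 2, -2, 2]
R4 ← R4 − R1: [0, 6, -2, -4]
R5 ← R5 − R1: [0, 5, -3, -1]
R6 ← R6 − (2)·R1: [0, 0, 8, -6]
R3 ← R3 + (2/3)·R2: [0, 0, -4/3, 8/3]
R4 ← R4 + (2)·R2: [0, 0, 0, -2]
R5 ← R5 + (5/3)·R2: [0, 0, -4/3, 2/3]
R5 ← R5 − R3: [0, 0, 0, -2]
R6 ← R6 + (6)·R3: [0, 0, 0, 10]
R5 ← R5 − R4: [0, 0, 0, 0]
R6 ← R6 + (5)·R4: [0, 0, 0, 0]
4 nonzero rows, so rank(B) = 4.
B has 4 columns; by rank–nullity, nullity = 4 − 4 = 0.

0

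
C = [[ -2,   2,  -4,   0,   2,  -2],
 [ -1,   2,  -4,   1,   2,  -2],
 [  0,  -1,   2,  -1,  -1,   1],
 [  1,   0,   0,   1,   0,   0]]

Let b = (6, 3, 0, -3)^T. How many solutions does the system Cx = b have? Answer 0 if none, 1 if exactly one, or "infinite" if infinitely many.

Row reduce the augmented matrix [C | b].
R2 ← R2 − (1/2)·R1: [0, 1, -2, 1, 1, -1, 0]
R4 ← R4 + (1/2)·R1: [0, 1, -2, 1, 1, -1, 0]
R3 ← R3 + R2: [0, 0, 0, 0, 0, 0, 0]
R4 ← R4 − R2: [0, 0, 0, 0, 0, 0, 0]
The echelon form has 2 nonzero rows, and every pivot lies in the first 6 columns, so rank(C) = rank([C|b]) = 2.
The system is consistent.
rank = 2 < 6 unknowns, so there are infinitely many solutions.

infinite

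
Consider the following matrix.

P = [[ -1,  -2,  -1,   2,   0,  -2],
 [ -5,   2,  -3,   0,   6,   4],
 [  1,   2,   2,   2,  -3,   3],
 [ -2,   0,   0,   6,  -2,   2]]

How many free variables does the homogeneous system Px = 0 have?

3

Row reduce to echelon form.
R2 ← R2 − (5)·R1: [0, 12, 2, -10, 6, 14]
R3 ← R3 + R1: [0, 0, 1, 4, -3, 1]
R4 ← R4 − (2)·R1: [0, 4, 2, 2, -2, 6]
R4 ← R4 − (1/3)·R2: [0, 0, 4/3, 16/3, -4, 4/3]
R4 ← R4 − (4/3)·R3: [0, 0, 0, 0, 0, 0]
3 nonzero rows, so rank(P) = 3.
P has 6 columns; by rank–nullity, nullity = 6 − 3 = 3.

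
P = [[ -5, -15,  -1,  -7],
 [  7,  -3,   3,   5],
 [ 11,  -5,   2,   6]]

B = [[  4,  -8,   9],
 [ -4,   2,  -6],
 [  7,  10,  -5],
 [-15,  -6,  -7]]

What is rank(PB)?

First compute PB:
[[138,  42,  99],
 [-14, -62,  31],
 [-12, -114,  77]]
Now row reduce the product.
R2 ← R2 + (7/69)·R1: [0, -1328/23, 944/23]
R3 ← R3 + (2/23)·R1: [0, -2538/23, 1969/23]
R3 ← R3 − (1269/664)·R2: [0, 0, 595/83]
3 nonzero rows, so rank(PB) = 3.

3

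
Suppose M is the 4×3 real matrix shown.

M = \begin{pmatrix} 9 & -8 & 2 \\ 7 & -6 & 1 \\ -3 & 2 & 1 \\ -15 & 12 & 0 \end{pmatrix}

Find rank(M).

Row reduce to echelon form.
R2 ← R2 − (7/9)·R1: [0, 2/9, -5/9]
R3 ← R3 + (1/3)·R1: [0, -2/3, 5/3]
R4 ← R4 + (5/3)·R1: [0, -4/3, 10/3]
R3 ← R3 + (3)·R2: [0, 0, 0]
R4 ← R4 + (6)·R2: [0, 0, 0]
Echelon form has 2 nonzero rows, so rank(M) = 2.

2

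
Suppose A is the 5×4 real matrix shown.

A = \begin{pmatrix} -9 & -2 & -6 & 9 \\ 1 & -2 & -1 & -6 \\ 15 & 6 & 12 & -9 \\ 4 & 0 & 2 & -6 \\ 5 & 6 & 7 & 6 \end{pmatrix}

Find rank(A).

2

Row reduce to echelon form.
R2 ← R2 + (1/9)·R1: [0, -20/9, -5/3, -5]
R3 ← R3 + (5/3)·R1: [0, 8/3, 2, 6]
R4 ← R4 + (4/9)·R1: [0, -8/9, -2/3, -2]
R5 ← R5 + (5/9)·R1: [0, 44/9, 11/3, 11]
R3 ← R3 + (6/5)·R2: [0, 0, 0, 0]
R4 ← R4 − (2/5)·R2: [0, 0, 0, 0]
R5 ← R5 + (11/5)·R2: [0, 0, 0, 0]
Echelon form has 2 nonzero rows, so rank(A) = 2.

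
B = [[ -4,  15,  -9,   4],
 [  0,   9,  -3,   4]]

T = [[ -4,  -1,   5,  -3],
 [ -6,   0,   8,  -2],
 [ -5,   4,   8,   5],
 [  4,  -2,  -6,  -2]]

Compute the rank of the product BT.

2

First compute BT:
[[-13, -40,   4, -71],
 [-23, -20,  24, -41]]
Now row reduce the product.
R2 ← R2 − (23/13)·R1: [0, 660/13, 220/13, 1100/13]
2 nonzero rows, so rank(BT) = 2.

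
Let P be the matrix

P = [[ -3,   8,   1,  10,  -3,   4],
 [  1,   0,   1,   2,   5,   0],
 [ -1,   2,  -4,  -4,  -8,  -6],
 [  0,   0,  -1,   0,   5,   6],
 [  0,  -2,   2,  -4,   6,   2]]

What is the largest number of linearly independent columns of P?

Row reduce to echelon form.
R2 ← R2 + (1/3)·R1: [0, 8/3, 4/3, 16/3, 4, 4/3]
R3 ← R3 − (1/3)·R1: [0, -2/3, -13/3, -22/3, -7, -22/3]
R3 ← R3 + (1/4)·R2: [0, 0, -4, -6, -6, -7]
R5 ← R5 + (3/4)·R2: [0, 0, 3, 0, 9, 3]
R4 ← R4 − (1/4)·R3: [0, 0, 0, 3/2, 13/2, 31/4]
R5 ← R5 + (3/4)·R3: [0, 0, 0, -9/2, 9/2, -9/4]
R5 ← R5 + (3)·R4: [0, 0, 0, 0, 24, 21]
Echelon form has 5 nonzero rows, so rank(P) = 5.
The rank gives the maximum number of linearly independent columns: 5.

5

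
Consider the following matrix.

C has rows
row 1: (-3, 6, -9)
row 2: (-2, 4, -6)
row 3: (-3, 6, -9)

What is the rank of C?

Row reduce to echelon form.
R2 ← R2 − (2/3)·R1: [0, 0, 0]
R3 ← R3 − R1: [0, 0, 0]
Echelon form has 1 nonzero row, so rank(C) = 1.

1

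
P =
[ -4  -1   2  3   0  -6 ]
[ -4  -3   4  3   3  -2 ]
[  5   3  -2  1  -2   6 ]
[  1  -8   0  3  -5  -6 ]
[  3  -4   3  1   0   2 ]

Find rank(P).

5

Row reduce to echelon form.
R2 ← R2 − R1: [0, -2, 2, 0, 3, 4]
R3 ← R3 + (5/4)·R1: [0, 7/4, 1/2, 19/4, -2, -3/2]
R4 ← R4 + (1/4)·R1: [0, -33/4, 1/2, 15/4, -5, -15/2]
R5 ← R5 + (3/4)·R1: [0, -19/4, 9/2, 13/4, 0, -5/2]
R3 ← R3 + (7/8)·R2: [0, 0, 9/4, 19/4, 5/8, 2]
R4 ← R4 − (33/8)·R2: [0, 0, -31/4, 15/4, -139/8, -24]
R5 ← R5 − (19/8)·R2: [0, 0, -1/4, 13/4, -57/8, -12]
R4 ← R4 + (31/9)·R3: [0, 0, 0, 181/9, -137/9, -154/9]
R5 ← R5 + (1/9)·R3: [0, 0, 0, 34/9, -127/18, -106/9]
R5 ← R5 − (34/181)·R4: [0, 0, 0, 0, -1519/362, -1550/181]
Echelon form has 5 nonzero rows, so rank(P) = 5.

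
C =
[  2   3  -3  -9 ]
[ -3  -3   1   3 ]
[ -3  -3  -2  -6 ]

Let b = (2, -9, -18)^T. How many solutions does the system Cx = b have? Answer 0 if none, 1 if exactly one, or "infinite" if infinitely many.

infinite

Row reduce the augmented matrix [C | b].
R2 ← R2 + (3/2)·R1: [0, 3/2, -7/2, -21/2, -6]
R3 ← R3 + (3/2)·R1: [0, 3/2, -13/2, -39/2, -15]
R3 ← R3 − R2: [0, 0, -3, -9, -9]
The echelon form has 3 nonzero rows, and every pivot lies in the first 4 columns, so rank(C) = rank([C|b]) = 3.
The system is consistent.
rank = 3 < 4 unknowns, so there are infinitely many solutions.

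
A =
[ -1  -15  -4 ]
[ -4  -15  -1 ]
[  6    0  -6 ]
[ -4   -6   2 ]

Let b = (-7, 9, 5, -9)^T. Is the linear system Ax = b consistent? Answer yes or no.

Row reduce the augmented matrix [A | b].
R2 ← R2 − (4)·R1: [0, 45, 15, 37]
R3 ← R3 + (6)·R1: [0, -90, -30, -37]
R4 ← R4 − (4)·R1: [0, 54, 18, 19]
R3 ← R3 + (2)·R2: [0, 0, 0, 37]
R4 ← R4 − (6/5)·R2: [0, 0, 0, -127/5]
R4 ← R4 + (127/185)·R3: [0, 0, 0, 0]
The echelon form has 3 nonzero rows; the last pivot sits in the augmented column, so rank(A) = 2 but rank([A|b]) = 3.
Since the ranks differ, the system is inconsistent.

no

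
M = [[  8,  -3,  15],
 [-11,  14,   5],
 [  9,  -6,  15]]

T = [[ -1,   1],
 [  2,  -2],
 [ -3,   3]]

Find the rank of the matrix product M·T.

First compute MT:
[[-59,  59],
 [ 24, -24],
 [-66,  66]]
Now row reduce the product.
R2 ← R2 + (24/59)·R1: [0, 0]
R3 ← R3 − (66/59)·R1: [0, 0]
1 nonzero row, so rank(MT) = 1.

1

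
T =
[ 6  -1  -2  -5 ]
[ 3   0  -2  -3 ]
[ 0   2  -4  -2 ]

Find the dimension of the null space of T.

2

Row reduce to echelon form.
R2 ← R2 − (1/2)·R1: [0, 1/2, -1, -1/2]
R3 ← R3 − (4)·R2: [0, 0, 0, 0]
2 nonzero rows, so rank(T) = 2.
T has 4 columns; by rank–nullity, nullity = 4 − 2 = 2.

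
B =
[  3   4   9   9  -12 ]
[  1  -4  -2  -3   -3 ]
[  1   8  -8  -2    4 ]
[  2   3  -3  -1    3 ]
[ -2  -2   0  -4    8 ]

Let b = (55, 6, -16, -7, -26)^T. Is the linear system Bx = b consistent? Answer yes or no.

yes

Row reduce the augmented matrix [B | b].
R2 ← R2 − (1/3)·R1: [0, -16/3, -5, -6, 1, -37/3]
R3 ← R3 − (1/3)·R1: [0, 20/3, -11, -5, 8, -103/3]
R4 ← R4 − (2/3)·R1: [0, 1/3, -9, -7, 11, -131/3]
R5 ← R5 + (2/3)·R1: [0, 2/3, 6, 2, 0, 32/3]
R3 ← R3 + (5/4)·R2: [0, 0, -69/4, -25/2, 37/4, -199/4]
R4 ← R4 + (1/16)·R2: [0, 0, -149/16, -59/8, 177/16, -711/16]
R5 ← R5 + (1/8)·R2: [0, 0, 43/8, 5/4, 1/8, 73/8]
R4 ← R4 − (149/276)·R3: [0, 0, 0, -173/276, 1675/276, -1213/69]
R5 ← R5 + (43/138)·R3: [0, 0, 0, -365/138, 415/138, -440/69]
R5 ← R5 − (730/173)·R4: [0, 0, 0, 0, -3910/173, 11730/173]
The echelon form has 5 nonzero rows, and every pivot lies in the first 5 columns, so rank(B) = rank([B|b]) = 5.
The system is consistent.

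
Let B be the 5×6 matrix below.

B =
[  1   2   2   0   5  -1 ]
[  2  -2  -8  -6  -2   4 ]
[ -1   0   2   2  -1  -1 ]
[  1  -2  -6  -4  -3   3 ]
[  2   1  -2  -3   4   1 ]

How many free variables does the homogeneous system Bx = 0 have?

Row reduce to echelon form.
R2 ← R2 − (2)·R1: [0, -6, -12, -6, -12, 6]
R3 ← R3 + R1: [0, 2, 4, 2, 4, -2]
R4 ← R4 − R1: [0, -4, -8, -4, -8, 4]
R5 ← R5 − (2)·R1: [0, -3, -6, -3, -6, 3]
R3 ← R3 + (1/3)·R2: [0, 0, 0, 0, 0, 0]
R4 ← R4 − (2/3)·R2: [0, 0, 0, 0, 0, 0]
R5 ← R5 − (1/2)·R2: [0, 0, 0, 0, 0, 0]
2 nonzero rows, so rank(B) = 2.
B has 6 columns; by rank–nullity, nullity = 6 − 2 = 4.

4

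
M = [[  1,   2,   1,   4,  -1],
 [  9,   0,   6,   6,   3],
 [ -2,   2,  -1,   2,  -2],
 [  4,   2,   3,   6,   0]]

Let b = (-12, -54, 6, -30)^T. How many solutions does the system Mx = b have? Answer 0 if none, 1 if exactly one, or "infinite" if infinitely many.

infinite

Row reduce the augmented matrix [M | b].
R2 ← R2 − (9)·R1: [0, -18, -3, -30, 12, 54]
R3 ← R3 + (2)·R1: [0, 6, 1, 10, -4, -18]
R4 ← R4 − (4)·R1: [0, -6, -1, -10, 4, 18]
R3 ← R3 + (1/3)·R2: [0, 0, 0, 0, 0, 0]
R4 ← R4 − (1/3)·R2: [0, 0, 0, 0, 0, 0]
The echelon form has 2 nonzero rows, and every pivot lies in the first 5 columns, so rank(M) = rank([M|b]) = 2.
The system is consistent.
rank = 2 < 5 unknowns, so there are infinitely many solutions.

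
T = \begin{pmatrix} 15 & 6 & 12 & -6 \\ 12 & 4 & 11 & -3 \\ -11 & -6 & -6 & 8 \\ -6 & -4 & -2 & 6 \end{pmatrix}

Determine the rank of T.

Row reduce to echelon form.
R2 ← R2 − (4/5)·R1: [0, -4/5, 7/5, 9/5]
R3 ← R3 + (11/15)·R1: [0, -8/5, 14/5, 18/5]
R4 ← R4 + (2/5)·R1: [0, -8/5, 14/5, 18/5]
R3 ← R3 − (2)·R2: [0, 0, 0, 0]
R4 ← R4 − (2)·R2: [0, 0, 0, 0]
Echelon form has 2 nonzero rows, so rank(T) = 2.

2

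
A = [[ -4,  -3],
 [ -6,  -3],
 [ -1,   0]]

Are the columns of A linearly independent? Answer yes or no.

yes

Row reduce A to echelon form.
R2 ← R2 − (3/2)·R1: [0, 3/2]
R3 ← R3 − (1/4)·R1: [0, 3/4]
R3 ← R3 − (1/2)·R2: [0, 0]
2 pivots among 2 columns.
Every column is a pivot column, so the columns are linearly independent.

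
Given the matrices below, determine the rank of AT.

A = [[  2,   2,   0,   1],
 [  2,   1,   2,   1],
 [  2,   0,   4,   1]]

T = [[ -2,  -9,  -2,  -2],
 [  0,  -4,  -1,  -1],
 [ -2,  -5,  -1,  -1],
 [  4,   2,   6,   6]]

2

First compute AT:
[[  0, -24,   0,   0],
 [ -4, -30,  -1,  -1],
 [ -8, -36,  -2,  -2]]
Now row reduce the product.
Swap R1 ↔ R2
R3 ← R3 − (2)·R1: [0, 24, 0, 0]
R3 ← R3 + R2: [0, 0, 0, 0]
2 nonzero rows, so rank(AT) = 2.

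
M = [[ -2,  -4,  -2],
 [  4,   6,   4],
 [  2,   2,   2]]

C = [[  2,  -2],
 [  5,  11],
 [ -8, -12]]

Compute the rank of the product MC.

2

First compute MC:
[[ -8, -16],
 [  6,  10],
 [ -2,  -6]]
Now row reduce the product.
R2 ← R2 + (3/4)·R1: [0, -2]
R3 ← R3 − (1/4)·R1: [0, -2]
R3 ← R3 − R2: [0, 0]
2 nonzero rows, so rank(MC) = 2.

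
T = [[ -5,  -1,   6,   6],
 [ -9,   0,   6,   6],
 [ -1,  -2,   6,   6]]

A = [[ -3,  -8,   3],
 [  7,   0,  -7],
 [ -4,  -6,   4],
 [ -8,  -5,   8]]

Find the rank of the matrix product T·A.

2

First compute TA:
[[-64, -26,  64],
 [-45,   6,  45],
 [-83, -58,  83]]
Now row reduce the product.
R2 ← R2 − (45/64)·R1: [0, 777/32, 0]
R3 ← R3 − (83/64)·R1: [0, -777/32, 0]
R3 ← R3 + R2: [0, 0, 0]
2 nonzero rows, so rank(TA) = 2.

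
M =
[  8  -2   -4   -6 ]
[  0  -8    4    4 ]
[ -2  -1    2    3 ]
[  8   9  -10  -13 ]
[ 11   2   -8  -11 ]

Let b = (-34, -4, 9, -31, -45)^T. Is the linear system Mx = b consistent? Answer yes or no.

Row reduce the augmented matrix [M | b].
R3 ← R3 + (1/4)·R1: [0, -3/2, 1, 3/2, 1/2]
R4 ← R4 − R1: [0, 11, -6, -7, 3]
R5 ← R5 − (11/8)·R1: [0, 19/4, -5/2, -11/4, 7/4]
R3 ← R3 − (3/16)·R2: [0, 0, 1/4, 3/4, 5/4]
R4 ← R4 + (11/8)·R2: [0, 0, -1/2, -3/2, -5/2]
R5 ← R5 + (19/32)·R2: [0, 0, -1/8, -3/8, -5/8]
R4 ← R4 + (2)·R3: [0, 0, 0, 0, 0]
R5 ← R5 + (1/2)·R3: [0, 0, 0, 0, 0]
The echelon form has 3 nonzero rows, and every pivot lies in the first 4 columns, so rank(M) = rank([M|b]) = 3.
The system is consistent.

yes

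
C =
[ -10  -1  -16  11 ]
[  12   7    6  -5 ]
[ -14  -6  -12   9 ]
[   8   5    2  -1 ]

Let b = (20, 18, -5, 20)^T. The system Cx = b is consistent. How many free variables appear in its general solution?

1

Row reduce the augmented matrix [C | b].
R2 ← R2 + (6/5)·R1: [0, 29/5, -66/5, 41/5, 42]
R3 ← R3 − (7/5)·R1: [0, -23/5, 52/5, -32/5, -33]
R4 ← R4 + (4/5)·R1: [0, 21/5, -54/5, 39/5, 36]
R3 ← R3 + (23/29)·R2: [0, 0, -2/29, 3/29, 9/29]
R4 ← R4 − (21/29)·R2: [0, 0, -36/29, 54/29, 162/29]
R4 ← R4 − (18)·R3: [0, 0, 0, 0, 0]
The echelon form has 3 nonzero rows, and every pivot lies in the first 4 columns, so rank(C) = rank([C|b]) = 3.
The system is consistent.
Free variables = (unknowns) − (rank) = 4 − 3 = 1.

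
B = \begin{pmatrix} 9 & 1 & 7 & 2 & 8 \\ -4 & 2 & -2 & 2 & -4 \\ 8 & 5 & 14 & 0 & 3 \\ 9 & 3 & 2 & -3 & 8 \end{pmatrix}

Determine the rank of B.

4

Row reduce to echelon form.
R2 ← R2 + (4/9)·R1: [0, 22/9, 10/9, 26/9, -4/9]
R3 ← R3 − (8/9)·R1: [0, 37/9, 70/9, -16/9, -37/9]
R4 ← R4 − R1: [0, 2, -5, -5, 0]
R3 ← R3 − (37/22)·R2: [0, 0, 65/11, -73/11, -37/11]
R4 ← R4 − (9/11)·R2: [0, 0, -65/11, -81/11, 4/11]
R4 ← R4 + R3: [0, 0, 0, -14, -3]
Echelon form has 4 nonzero rows, so rank(B) = 4.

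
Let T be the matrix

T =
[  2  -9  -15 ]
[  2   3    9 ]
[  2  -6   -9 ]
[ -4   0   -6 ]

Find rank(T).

2

Row reduce to echelon form.
R2 ← R2 − R1: [0, 12, 24]
R3 ← R3 − R1: [0, 3, 6]
R4 ← R4 + (2)·R1: [0, -18, -36]
R3 ← R3 − (1/4)·R2: [0, 0, 0]
R4 ← R4 + (3/2)·R2: [0, 0, 0]
Echelon form has 2 nonzero rows, so rank(T) = 2.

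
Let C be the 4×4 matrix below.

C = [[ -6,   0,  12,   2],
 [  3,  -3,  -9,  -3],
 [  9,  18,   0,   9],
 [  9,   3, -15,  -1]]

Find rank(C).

2

Row reduce to echelon form.
R2 ← R2 + (1/2)·R1: [0, -3, -3, -2]
R3 ← R3 + (3/2)·R1: [0, 18, 18, 12]
R4 ← R4 + (3/2)·R1: [0, 3, 3, 2]
R3 ← R3 + (6)·R2: [0, 0, 0, 0]
R4 ← R4 + R2: [0, 0, 0, 0]
Echelon form has 2 nonzero rows, so rank(C) = 2.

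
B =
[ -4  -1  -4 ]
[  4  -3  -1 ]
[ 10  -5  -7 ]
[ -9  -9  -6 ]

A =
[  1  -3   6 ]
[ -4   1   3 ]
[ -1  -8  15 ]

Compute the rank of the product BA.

First compute BA:
[[  4,  43, -87],
 [ 17,  -7,   0],
 [ 37,  21, -60],
 [ 33,  66, -171]]
Now row reduce the product.
R2 ← R2 − (17/4)·R1: [0, -759/4, 1479/4]
R3 ← R3 − (37/4)·R1: [0, -1507/4, 2979/4]
R4 ← R4 − (33/4)·R1: [0, -1155/4, 2187/4]
R3 ← R3 − (137/69)·R2: [0, 0, 244/23]
R4 ← R4 − (35/23)·R2: [0, 0, -366/23]
R4 ← R4 + (3/2)·R3: [0, 0, 0]
3 nonzero rows, so rank(BA) = 3.

3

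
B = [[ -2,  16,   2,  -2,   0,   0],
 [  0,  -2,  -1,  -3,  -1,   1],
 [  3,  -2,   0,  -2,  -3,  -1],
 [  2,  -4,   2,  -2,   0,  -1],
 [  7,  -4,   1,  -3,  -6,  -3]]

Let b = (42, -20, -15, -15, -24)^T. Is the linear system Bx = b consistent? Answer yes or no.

yes

Row reduce the augmented matrix [B | b].
R3 ← R3 + (3/2)·R1: [0, 22, 3, -5, -3, -1, 48]
R4 ← R4 + R1: [0, 12, 4, -4, 0, -1, 27]
R5 ← R5 + (7/2)·R1: [0, 52, 8, -10, -6, -3, 123]
R3 ← R3 + (11)·R2: [0, 0, -8, -38, -14, 10, -172]
R4 ← R4 + (6)·R2: [0, 0, -2, -22, -6, 5, -93]
R5 ← R5 + (26)·R2: [0, 0, -18, -88, -32, 23, -397]
R4 ← R4 − (1/4)·R3: [0, 0, 0, -25/2, -5/2, 5/2, -50]
R5 ← R5 − (9/4)·R3: [0, 0, 0, -5/2, -1/2, 1/2, -10]
R5 ← R5 − (1/5)·R4: [0, 0, 0, 0, 0, 0, 0]
The echelon form has 4 nonzero rows, and every pivot lies in the first 6 columns, so rank(B) = rank([B|b]) = 4.
The system is consistent.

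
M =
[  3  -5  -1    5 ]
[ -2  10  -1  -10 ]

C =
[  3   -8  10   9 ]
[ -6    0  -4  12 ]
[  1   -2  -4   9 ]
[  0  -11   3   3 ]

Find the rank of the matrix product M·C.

First compute MC:
[[ 38, -77,  69, -27],
 [-67, 128, -86,  63]]
Now row reduce the product.
R2 ← R2 + (67/38)·R1: [0, -295/38, 1355/38, 585/38]
2 nonzero rows, so rank(MC) = 2.

2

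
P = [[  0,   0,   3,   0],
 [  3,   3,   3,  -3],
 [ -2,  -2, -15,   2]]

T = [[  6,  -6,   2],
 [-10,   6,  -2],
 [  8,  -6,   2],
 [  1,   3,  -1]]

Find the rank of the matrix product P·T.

2

First compute PT:
[[ 24, -18,   6],
 [  9, -27,   9],
 [-110,  96, -32]]
Now row reduce the product.
R2 ← R2 − (3/8)·R1: [0, -81/4, 27/4]
R3 ← R3 + (55/12)·R1: [0, 27/2, -9/2]
R3 ← R3 + (2/3)·R2: [0, 0, 0]
2 nonzero rows, so rank(PT) = 2.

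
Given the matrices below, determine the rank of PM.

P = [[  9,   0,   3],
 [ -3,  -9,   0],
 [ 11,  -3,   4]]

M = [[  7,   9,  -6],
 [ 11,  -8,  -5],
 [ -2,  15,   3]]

2

First compute PM:
[[ 57, 126, -45],
 [-120,  45,  63],
 [ 36, 183, -39]]
Now row reduce the product.
R2 ← R2 + (40/19)·R1: [0, 5895/19, -603/19]
R3 ← R3 − (12/19)·R1: [0, 1965/19, -201/19]
R3 ← R3 − (1/3)·R2: [0, 0, 0]
2 nonzero rows, so rank(PM) = 2.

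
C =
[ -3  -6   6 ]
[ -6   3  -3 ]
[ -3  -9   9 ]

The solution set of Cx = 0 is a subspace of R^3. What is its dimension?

Row reduce to echelon form.
R2 ← R2 − (2)·R1: [0, 15, -15]
R3 ← R3 − R1: [0, -3, 3]
R3 ← R3 + (1/5)·R2: [0, 0, 0]
2 nonzero rows, so rank(C) = 2.
C has 3 columns; by rank–nullity, nullity = 3 − 2 = 1.

1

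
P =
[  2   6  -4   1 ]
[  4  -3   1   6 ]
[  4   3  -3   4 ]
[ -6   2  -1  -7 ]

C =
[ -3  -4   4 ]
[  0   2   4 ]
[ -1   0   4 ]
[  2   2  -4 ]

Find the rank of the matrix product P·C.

2

First compute PC:
[[  0,   6,  12],
 [ -1, -10, -16],
 [ -1,  -2,   0],
 [  5,  14,   8]]
Now row reduce the product.
Swap R1 ↔ R2
R3 ← R3 − R1: [0, 8, 16]
R4 ← R4 + (5)·R1: [0, -36, -72]
R3 ← R3 − (4/3)·R2: [0, 0, 0]
R4 ← R4 + (6)·R2: [0, 0, 0]
2 nonzero rows, so rank(PC) = 2.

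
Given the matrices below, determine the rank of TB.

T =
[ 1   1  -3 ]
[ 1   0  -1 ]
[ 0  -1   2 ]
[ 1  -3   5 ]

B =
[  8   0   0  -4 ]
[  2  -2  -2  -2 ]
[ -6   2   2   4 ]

First compute TB:
[[ 28,  -8,  -8, -18],
 [ 14,  -2,  -2,  -8],
 [-14,   6,   6,  10],
 [-28,  16,  16,  22]]
Now row reduce the product.
R2 ← R2 − (1/2)·R1: [0, 2, 2, 1]
R3 ← R3 + (1/2)·R1: [0, 2, 2, 1]
R4 ← R4 + R1: [0, 8, 8, 4]
R3 ← R3 − R2: [0, 0, 0, 0]
R4 ← R4 − (4)·R2: [0, 0, 0, 0]
2 nonzero rows, so rank(TB) = 2.

2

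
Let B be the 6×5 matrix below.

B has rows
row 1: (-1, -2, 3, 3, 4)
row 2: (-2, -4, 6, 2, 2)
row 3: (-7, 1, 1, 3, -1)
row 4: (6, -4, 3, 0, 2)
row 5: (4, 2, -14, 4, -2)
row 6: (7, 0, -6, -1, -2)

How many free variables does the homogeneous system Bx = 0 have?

0

Row reduce to echelon form.
R2 ← R2 − (2)·R1: [0, 0, 0, -4, -6]
R3 ← R3 − (7)·R1: [0, 15, -20, -18, -29]
R4 ← R4 + (6)·R1: [0, -16, 21, 18, 26]
R5 ← R5 + (4)·R1: [0, -6, -2, 16, 14]
R6 ← R6 + (7)·R1: [0, -14, 15, 20, 26]
Swap R2 ↔ R3
R4 ← R4 + (16/15)·R2: [0, 0, -1/3, -6/5, -74/15]
R5 ← R5 + (2/5)·R2: [0, 0, -10, 44/5, 12/5]
R6 ← R6 + (14/15)·R2: [0, 0, -11/3, 16/5, -16/15]
Swap R3 ↔ R4
R5 ← R5 − (30)·R3: [0, 0, 0, 224/5, 752/5]
R6 ← R6 − (11)·R3: [0, 0, 0, 82/5, 266/5]
R5 ← R5 + (56/5)·R4: [0, 0, 0, 0, 416/5]
R6 ← R6 + (41/10)·R4: [0, 0, 0, 0, 143/5]
R6 ← R6 − (11/32)·R5: [0, 0, 0, 0, 0]
5 nonzero rows, so rank(B) = 5.
B has 5 columns; by rank–nullity, nullity = 5 − 5 = 0.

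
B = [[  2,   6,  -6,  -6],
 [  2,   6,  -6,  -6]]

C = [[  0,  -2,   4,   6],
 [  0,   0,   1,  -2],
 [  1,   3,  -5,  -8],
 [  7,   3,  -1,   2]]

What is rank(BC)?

1

First compute BC:
[[-48, -40,  50,  36],
 [-48, -40,  50,  36]]
Now row reduce the product.
R2 ← R2 − R1: [0, 0, 0, 0]
1 nonzero row, so rank(BC) = 1.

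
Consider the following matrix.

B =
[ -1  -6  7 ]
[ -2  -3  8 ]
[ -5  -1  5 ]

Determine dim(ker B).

Row reduce to echelon form.
R2 ← R2 − (2)·R1: [0, 9, -6]
R3 ← R3 − (5)·R1: [0, 29, -30]
R3 ← R3 − (29/9)·R2: [0, 0, -32/3]
3 nonzero rows, so rank(B) = 3.
B has 3 columns; by rank–nullity, nullity = 3 − 3 = 0.

0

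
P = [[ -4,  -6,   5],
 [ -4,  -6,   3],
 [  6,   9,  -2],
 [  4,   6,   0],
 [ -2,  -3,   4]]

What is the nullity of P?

Row reduce to echelon form.
R2 ← R2 − R1: [0, 0, -2]
R3 ← R3 + (3/2)·R1: [0, 0, 11/2]
R4 ← R4 + R1: [0, 0, 5]
R5 ← R5 − (1/2)·R1: [0, 0, 3/2]
R3 ← R3 + (11/4)·R2: [0, 0, 0]
R4 ← R4 + (5/2)·R2: [0, 0, 0]
R5 ← R5 + (3/4)·R2: [0, 0, 0]
2 nonzero rows, so rank(P) = 2.
P has 3 columns; by rank–nullity, nullity = 3 − 2 = 1.

1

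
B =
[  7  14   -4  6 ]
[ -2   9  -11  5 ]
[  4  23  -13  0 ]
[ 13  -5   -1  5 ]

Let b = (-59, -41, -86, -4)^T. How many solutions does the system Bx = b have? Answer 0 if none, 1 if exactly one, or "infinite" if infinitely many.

Row reduce the augmented matrix [B | b].
R2 ← R2 + (2/7)·R1: [0, 13, -85/7, 47/7, -405/7]
R3 ← R3 − (4/7)·R1: [0, 15, -75/7, -24/7, -366/7]
R4 ← R4 − (13/7)·R1: [0, -31, 45/7, -43/7, 739/7]
R3 ← R3 − (15/13)·R2: [0, 0, 300/91, -1017/91, 1317/91]
R4 ← R4 + (31/13)·R2: [0, 0, -2050/91, 898/91, -2948/91]
R4 ← R4 + (41/6)·R3: [0, 0, 0, -133/2, 133/2]
The echelon form has 4 nonzero rows, and every pivot lies in the first 4 columns, so rank(B) = rank([B|b]) = 4.
The system is consistent.
rank = 4 = number of unknowns, so the solution is unique.

1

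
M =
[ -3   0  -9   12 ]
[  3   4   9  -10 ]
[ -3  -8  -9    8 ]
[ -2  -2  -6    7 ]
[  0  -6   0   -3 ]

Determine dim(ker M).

2

Row reduce to echelon form.
R2 ← R2 + R1: [0, 4, 0, 2]
R3 ← R3 − R1: [0, -8, 0, -4]
R4 ← R4 − (2/3)·R1: [0, -2, 0, -1]
R3 ← R3 + (2)·R2: [0, 0, 0, 0]
R4 ← R4 + (1/2)·R2: [0, 0, 0, 0]
R5 ← R5 + (3/2)·R2: [0, 0, 0, 0]
2 nonzero rows, so rank(M) = 2.
M has 4 columns; by rank–nullity, nullity = 4 − 2 = 2.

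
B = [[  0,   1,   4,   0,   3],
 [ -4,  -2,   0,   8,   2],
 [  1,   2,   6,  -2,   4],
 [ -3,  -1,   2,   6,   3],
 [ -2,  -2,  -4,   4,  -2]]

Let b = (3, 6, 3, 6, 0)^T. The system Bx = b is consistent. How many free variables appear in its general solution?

3

Row reduce the augmented matrix [B | b].
Swap R1 ↔ R2
R3 ← R3 + (1/4)·R1: [0, 3/2, 6, 0, 9/2, 9/2]
R4 ← R4 − (3/4)·R1: [0, 1/2, 2, 0, 3/2, 3/2]
R5 ← R5 − (1/2)·R1: [0, -1, -4, 0, -3, -3]
R3 ← R3 − (3/2)·R2: [0, 0, 0, 0, 0, 0]
R4 ← R4 − (1/2)·R2: [0, 0, 0, 0, 0, 0]
R5 ← R5 + R2: [0, 0, 0, 0, 0, 0]
The echelon form has 2 nonzero rows, and every pivot lies in the first 5 columns, so rank(B) = rank([B|b]) = 2.
The system is consistent.
Free variables = (unknowns) − (rank) = 5 − 2 = 3.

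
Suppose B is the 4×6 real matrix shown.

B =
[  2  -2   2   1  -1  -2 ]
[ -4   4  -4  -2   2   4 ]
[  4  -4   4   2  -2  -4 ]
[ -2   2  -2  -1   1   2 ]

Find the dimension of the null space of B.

Row reduce to echelon form.
R2 ← R2 + (2)·R1: [0, 0, 0, 0, 0, 0]
R3 ← R3 − (2)·R1: [0, 0, 0, 0, 0, 0]
R4 ← R4 + R1: [0, 0, 0, 0, 0, 0]
1 nonzero row, so rank(B) = 1.
B has 6 columns; by rank–nullity, nullity = 6 − 1 = 5.

5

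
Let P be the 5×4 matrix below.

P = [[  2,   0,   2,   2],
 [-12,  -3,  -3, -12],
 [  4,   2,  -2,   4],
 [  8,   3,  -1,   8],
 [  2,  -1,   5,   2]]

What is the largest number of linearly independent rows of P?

2

Row reduce to echelon form.
R2 ← R2 + (6)·R1: [0, -3, 9, 0]
R3 ← R3 − (2)·R1: [0, 2, -6, 0]
R4 ← R4 − (4)·R1: [0, 3, -9, 0]
R5 ← R5 − R1: [0, -1, 3, 0]
R3 ← R3 + (2/3)·R2: [0, 0, 0, 0]
R4 ← R4 + R2: [0, 0, 0, 0]
R5 ← R5 − (1/3)·R2: [0, 0, 0, 0]
Echelon form has 2 nonzero rows, so rank(P) = 2.
The rank gives the maximum number of linearly independent rows: 2.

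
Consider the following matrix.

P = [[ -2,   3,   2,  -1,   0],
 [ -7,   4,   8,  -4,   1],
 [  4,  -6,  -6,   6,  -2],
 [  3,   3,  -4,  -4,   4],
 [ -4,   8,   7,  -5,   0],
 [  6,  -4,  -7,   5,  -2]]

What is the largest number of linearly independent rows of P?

4

Row reduce to echelon form.
R2 ← R2 − (7/2)·R1: [0, -13/2, 1, -1/2, 1]
R3 ← R3 + (2)·R1: [0, 0, -2, 4, -2]
R4 ← R4 + (3/2)·R1: [0, 15/2, -1, -11/2, 4]
R5 ← R5 − (2)·R1: [0, 2, 3, -3, 0]
R6 ← R6 + (3)·R1: [0, 5, -1, 2, -2]
R4 ← R4 + (15/13)·R2: [0, 0, 2/13, -79/13, 67/13]
R5 ← R5 + (4/13)·R2: [0, 0, 43/13, -41/13, 4/13]
R6 ← R6 + (10/13)·R2: [0, 0, -3/13, 21/13, -16/13]
R4 ← R4 + (1/13)·R3: [0, 0, 0, -75/13, 5]
R5 ← R5 + (43/26)·R3: [0, 0, 0, 45/13, -3]
R6 ← R6 − (3/26)·R3: [0, 0, 0, 15/13, -1]
R5 ← R5 + (3/5)·R4: [0, 0, 0, 0, 0]
R6 ← R6 + (1/5)·R4: [0, 0, 0, 0, 0]
Echelon form has 4 nonzero rows, so rank(P) = 4.
The rank gives the maximum number of linearly independent rows: 4.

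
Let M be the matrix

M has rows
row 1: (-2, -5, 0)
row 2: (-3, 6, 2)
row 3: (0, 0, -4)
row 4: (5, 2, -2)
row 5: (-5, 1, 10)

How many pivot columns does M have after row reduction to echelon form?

3

Row reduce to echelon form.
R2 ← R2 − (3/2)·R1: [0, 27/2, 2]
R4 ← R4 + (5/2)·R1: [0, -21/2, -2]
R5 ← R5 − (5/2)·R1: [0, 27/2, 10]
R4 ← R4 + (7/9)·R2: [0, 0, -4/9]
R5 ← R5 − R2: [0, 0, 8]
R4 ← R4 − (1/9)·R3: [0, 0, 0]
R5 ← R5 + (2)·R3: [0, 0, 0]
Echelon form has 3 nonzero rows, so rank(M) = 3.
Each nonzero row contributes one pivot column: 3 pivot columns.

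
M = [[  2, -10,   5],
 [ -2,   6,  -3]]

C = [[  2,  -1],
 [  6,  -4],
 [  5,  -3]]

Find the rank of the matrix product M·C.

2

First compute MC:
[[-31,  23],
 [ 17, -13]]
Now row reduce the product.
R2 ← R2 + (17/31)·R1: [0, -12/31]
2 nonzero rows, so rank(MC) = 2.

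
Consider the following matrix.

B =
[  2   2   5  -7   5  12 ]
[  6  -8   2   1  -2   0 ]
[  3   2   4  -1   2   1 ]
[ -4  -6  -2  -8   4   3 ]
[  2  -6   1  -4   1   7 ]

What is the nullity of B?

1

Row reduce to echelon form.
R2 ← R2 − (3)·R1: [0, -14, -13, 22, -17, -36]
R3 ← R3 − (3/2)·R1: [0, -1, -7/2, 19/2, -11/2, -17]
R4 ← R4 + (2)·R1: [0, -2, 8, -22, 14, 27]
R5 ← R5 − R1: [0, -8, -4, 3, -4, -5]
R3 ← R3 − (1/14)·R2: [0, 0, -18/7, 111/14, -30/7, -101/7]
R4 ← R4 − (1/7)·R2: [0, 0, 69/7, -176/7, 115/7, 225/7]
R5 ← R5 − (4/7)·R2: [0, 0, 24/7, -67/7, 40/7, 109/7]
R4 ← R4 + (23/6)·R3: [0, 0, 0, 21/4, 0, -139/6]
R5 ← R5 + (4/3)·R3: [0, 0, 0, 1, 0, -11/3]
R5 ← R5 − (4/21)·R4: [0, 0, 0, 0, 0, 47/63]
5 nonzero rows, so rank(B) = 5.
B has 6 columns; by rank–nullity, nullity = 6 − 5 = 1.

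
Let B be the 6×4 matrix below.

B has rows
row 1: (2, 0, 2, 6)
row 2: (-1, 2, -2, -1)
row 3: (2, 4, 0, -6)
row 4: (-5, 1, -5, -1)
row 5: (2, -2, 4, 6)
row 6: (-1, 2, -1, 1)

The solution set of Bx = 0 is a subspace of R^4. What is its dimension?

0

Row reduce to echelon form.
R2 ← R2 + (1/2)·R1: [0, 2, -1, 2]
R3 ← R3 − R1: [0, 4, -2, -12]
R4 ← R4 + (5/2)·R1: [0, 1, 0, 14]
R5 ← R5 − R1: [0, -2, 2, 0]
R6 ← R6 + (1/2)·R1: [0, 2, 0, 4]
R3 ← R3 − (2)·R2: [0, 0, 0, -16]
R4 ← R4 − (1/2)·R2: [0, 0, 1/2, 13]
R5 ← R5 + R2: [0, 0, 1, 2]
R6 ← R6 − R2: [0, 0, 1, 2]
Swap R3 ↔ R4
R5 ← R5 − (2)·R3: [0, 0, 0, -24]
R6 ← R6 − (2)·R3: [0, 0, 0, -24]
R5 ← R5 − (3/2)·R4: [0, 0, 0, 0]
R6 ← R6 − (3/2)·R4: [0, 0, 0, 0]
4 nonzero rows, so rank(B) = 4.
B has 4 columns; by rank–nullity, nullity = 4 − 4 = 0.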